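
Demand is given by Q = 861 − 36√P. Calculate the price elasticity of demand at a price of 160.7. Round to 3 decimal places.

-0.564

At P = 160.7, Q = 404.637.
dQ/dP = −36/(2√P) = −36/(2·12.6768).
Point elasticity E = (dQ/dP)·(P/Q) = -1.4199 × 160.7/404.637 ≈ -0.564.
|E| < 1, so demand is inelastic at this price.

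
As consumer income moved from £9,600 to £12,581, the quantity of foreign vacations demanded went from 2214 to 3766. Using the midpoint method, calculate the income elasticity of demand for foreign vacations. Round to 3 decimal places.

%ΔQ = (3766 − 2214)/[(2214+3766)/2] = 1552/2990 ≈ 0.5191.
%ΔM = (12,581 − 9,600)/[(9,600+12,581)/2] = 2981/11090.5 ≈ 0.2688.
E_I = %ΔQ/%ΔM ≈ 1.931.
E_I > 1: normal good (luxury).

1.931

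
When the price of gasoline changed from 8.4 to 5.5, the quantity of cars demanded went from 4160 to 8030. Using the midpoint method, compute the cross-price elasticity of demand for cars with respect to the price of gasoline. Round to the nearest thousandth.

-1.522

%ΔQ_x = (8030 − 4160)/[(4160+8030)/2] = 3870/6095 ≈ 0.6349.
%ΔP_y = (5.5 − 8.4)/[(8.4+5.5)/2] ≈ -0.4173.
E_xy = 0.6349/-0.4173 ≈ -1.522.
E_xy < 0, so cars and gasoline are complements.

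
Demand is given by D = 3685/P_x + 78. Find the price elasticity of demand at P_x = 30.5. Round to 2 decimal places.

-0.61

At P_x = 30.5, D = 198.8197.
dD/dP_x = −3685/P_x² = −3.9613.
Point elasticity E = (dD/dP_x)·(P_x/D) = -3.9613 × 30.5/198.8197 ≈ -0.61.
|E| < 1, so demand is inelastic at this price.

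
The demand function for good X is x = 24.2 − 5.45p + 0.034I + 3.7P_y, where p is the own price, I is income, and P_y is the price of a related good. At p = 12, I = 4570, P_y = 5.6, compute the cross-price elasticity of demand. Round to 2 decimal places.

Substituting, x = 24.2 − 5.45(12) + 0.034(4570) + 3.7(5.6) = 24.2 − 65.4 + 155.38 + 20.72 = 134.9.
∂x/∂P_y = +3.7, so E_xy = 3.7·(5.6/134.9) ≈ 0.15.
E_xy > 0: the goods are substitutes.

0.15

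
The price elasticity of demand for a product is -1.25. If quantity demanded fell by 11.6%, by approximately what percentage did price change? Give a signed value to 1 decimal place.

%ΔQ ≈ E × %ΔP ⇒ %ΔP = %ΔQ / E = (-11.6%)/(-1.25) ≈ 9.3%.

9.3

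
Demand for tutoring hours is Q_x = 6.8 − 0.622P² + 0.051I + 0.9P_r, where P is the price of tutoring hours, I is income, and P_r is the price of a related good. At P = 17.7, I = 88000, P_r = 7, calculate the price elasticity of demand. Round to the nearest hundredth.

-0.09

Substituting, Q_x = 6.8 − 0.622(17.7)² + 0.051(88000) + 0.9(7) = 6.8 − 194.8664 + 4488 + 6.3 = 4306.2336.
∂Q_x/∂P = −2·0.622·P = -22.0188, so E_p = -22.0188·(17.7/4306.2336) ≈ -0.09.
|E_p| < 1: demand is inelastic.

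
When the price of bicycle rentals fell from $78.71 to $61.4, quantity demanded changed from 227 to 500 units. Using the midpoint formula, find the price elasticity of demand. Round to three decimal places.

-3.039

%ΔQ = (500 − 227)/[(227 + 500)/2] = 273/363.5 ≈ 0.7510.
%ΔP = (61.4 − 78.71)/[(78.71 + 61.4)/2] = -17.31/70.055 ≈ -0.2471.
Arc elasticity E = %ΔQ/%ΔP ≈ 0.7510/-0.2471 ≈ -3.039.
|E| > 1: demand is elastic over this range.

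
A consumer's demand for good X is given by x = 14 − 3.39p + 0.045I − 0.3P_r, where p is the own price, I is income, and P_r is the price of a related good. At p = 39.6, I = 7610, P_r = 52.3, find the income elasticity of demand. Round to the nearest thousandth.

First evaluate x: 14 − 3.39(39.6) + 0.045(7610) − 0.3(52.3) = 14 − 134.244 + 342.45 − 15.69 = 206.516.
∂x/∂I = +0.045, so E_I = 0.045·(7610/206.516) ≈ 1.658.
E_I > 1: normal good (luxury).

1.658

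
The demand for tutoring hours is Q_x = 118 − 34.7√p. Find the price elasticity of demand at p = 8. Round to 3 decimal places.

-2.472

At p = 8, Q_x = 19.8536.
dQ_x/dp = −34.7/(2√p) = −34.7/(2·2.8284).
Point elasticity E = (dQ_x/dp)·(p/Q_x) = -6.1342 × 8/19.8536 ≈ -2.472.
|E| > 1, so demand is elastic at this price.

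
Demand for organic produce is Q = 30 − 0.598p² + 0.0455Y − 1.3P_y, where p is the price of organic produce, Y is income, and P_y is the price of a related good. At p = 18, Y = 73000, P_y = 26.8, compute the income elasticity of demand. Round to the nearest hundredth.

Substituting, Q = 30 − 0.598(18)² + 0.0455(73000) − 1.3(26.8) = 30 − 193.752 + 3321.5 − 34.84 = 3122.908.
∂Q/∂Y = +0.0455, so E_I = 0.0455·(73000/3122.908) ≈ 1.06.
E_I > 1: normal good (luxury).

1.06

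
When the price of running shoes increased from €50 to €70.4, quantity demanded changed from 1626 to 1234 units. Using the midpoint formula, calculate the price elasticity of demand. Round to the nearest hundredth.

-0.81

%ΔQ = (1234 − 1626)/[(1626 + 1234)/2] = -392/1430 ≈ -0.2741.
%Δp = (70.4 − 50)/[(50 + 70.4)/2] = 20.4/60.2 ≈ 0.3389.
Arc elasticity E = %ΔQ/%Δp ≈ -0.2741/0.3389 ≈ -0.81.
|E| < 1: demand is inelastic over this range.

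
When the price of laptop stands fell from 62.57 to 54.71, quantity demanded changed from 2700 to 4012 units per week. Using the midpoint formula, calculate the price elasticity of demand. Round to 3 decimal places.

%Δq = (4012 − 2700)/[(2700 + 4012)/2] = 1312/3356 ≈ 0.3909.
%ΔP = (54.71 − 62.57)/[(62.57 + 54.71)/2] = -7.86/58.64 ≈ -0.1340.
Arc elasticity E = %Δq/%ΔP ≈ 0.3909/-0.1340 ≈ -2.917.
|E| > 1: demand is elastic over this range.

-2.917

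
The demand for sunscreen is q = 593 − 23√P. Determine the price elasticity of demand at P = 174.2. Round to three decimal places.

At P = 174.2, q = 289.4349.
dq/dP = −23/(2√P) = −23/(2·13.1985).
Point elasticity E = (dq/dP)·(P/q) = -0.8713 × 174.2/289.4349 ≈ -0.524.
|E| < 1, so demand is inelastic at this price.

-0.524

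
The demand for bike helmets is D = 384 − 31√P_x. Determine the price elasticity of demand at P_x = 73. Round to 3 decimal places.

-1.112

At P_x = 73, D = 119.1359.
dD/dP_x = −31/(2√P_x) = −31/(2·8.544).
Point elasticity E = (dD/dP_x)·(P_x/D) = -1.8141 × 73/119.1359 ≈ -1.112.
|E| > 1, so demand is elastic at this price.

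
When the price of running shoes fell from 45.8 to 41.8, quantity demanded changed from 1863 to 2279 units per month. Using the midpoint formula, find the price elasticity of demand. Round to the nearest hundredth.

-2.20

%Δq = (2279 − 1863)/[(1863 + 2279)/2] = 416/2071 ≈ 0.2009.
%ΔP = (41.8 − 45.8)/[(45.8 + 41.8)/2] = -4/43.8 ≈ -0.0913.
Arc elasticity E = %Δq/%ΔP ≈ 0.2009/-0.0913 ≈ -2.20.
|E| > 1: demand is elastic over this range.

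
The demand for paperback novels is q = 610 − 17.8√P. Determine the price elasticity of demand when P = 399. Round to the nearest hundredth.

-0.70

At P = 399, q = 254.4453.
dq/dP = −17.8/(2√P) = −17.8/(2·19.975).
Point elasticity E = (dq/dP)·(P/q) = -0.4456 × 399/254.4453 ≈ -0.70.
|E| < 1, so demand is inelastic at this price.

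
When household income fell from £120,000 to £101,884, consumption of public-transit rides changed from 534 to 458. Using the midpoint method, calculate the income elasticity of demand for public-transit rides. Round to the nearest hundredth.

%ΔQ = (458 − 534)/[(534+458)/2] = -76/496 ≈ -0.1532.
%ΔM = (101,884 − 120,000)/[(120,000+101,884)/2] = -18116/110942 ≈ -0.1633.
E_I = %ΔQ/%ΔM ≈ 0.94.
E_I ∈ (0,1): normal good (necessity).

0.94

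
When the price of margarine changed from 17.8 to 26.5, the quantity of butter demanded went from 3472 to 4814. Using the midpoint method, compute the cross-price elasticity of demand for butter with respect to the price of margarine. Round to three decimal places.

%ΔQ_x = (4814 − 3472)/[(3472+4814)/2] = 1342/4143 ≈ 0.3239.
%ΔP_y = (26.5 − 17.8)/[(17.8+26.5)/2] ≈ 0.3928.
E_xy = 0.3239/0.3928 ≈ 0.825.
E_xy > 0, so butter and margarine are substitutes.

0.825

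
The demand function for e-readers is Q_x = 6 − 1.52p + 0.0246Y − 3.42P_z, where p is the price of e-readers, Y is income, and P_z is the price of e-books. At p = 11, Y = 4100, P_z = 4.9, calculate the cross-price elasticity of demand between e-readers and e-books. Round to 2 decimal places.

-0.23

Evaluating quantity at (p, Y, P_z) gives Q_x = 6 − 1.52(11) + 0.0246(4100) − 3.42(4.9) = 6 − 16.72 + 100.86 − 16.758 = 73.382.
∂Q_x/∂P_z = −3.42, so E_xy = -3.42·(4.9/73.382) ≈ -0.23.
E_xy < 0: the goods are complements.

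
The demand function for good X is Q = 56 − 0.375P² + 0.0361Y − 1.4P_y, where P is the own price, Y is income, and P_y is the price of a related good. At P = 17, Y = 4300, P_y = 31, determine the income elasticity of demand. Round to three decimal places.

2.611

First evaluate Q: 56 − 0.375(17)² + 0.0361(4300) − 1.4(31) = 56 − 108.375 + 155.23 − 43.4 = 59.455.
∂Q/∂Y = +0.0361, so E_I = 0.0361·(4300/59.455) ≈ 2.611.
E_I > 1: normal good (luxury).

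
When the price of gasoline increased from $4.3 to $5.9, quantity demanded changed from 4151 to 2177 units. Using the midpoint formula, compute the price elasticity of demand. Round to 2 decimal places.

-1.99

%Δq = (2177 − 4151)/[(4151 + 2177)/2] = -1974/3164 ≈ -0.6239.
%Δp = (5.9 − 4.3)/[(4.3 + 5.9)/2] = 1.6/5.1 ≈ 0.3137.
Arc elasticity E = %Δq/%Δp ≈ -0.6239/0.3137 ≈ -1.99.
|E| > 1: demand is elastic over this range.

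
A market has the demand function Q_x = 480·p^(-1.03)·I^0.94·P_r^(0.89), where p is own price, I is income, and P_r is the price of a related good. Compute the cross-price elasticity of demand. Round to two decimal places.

For a Cobb–Douglas (constant-elasticity) form Q_x = A·P_r^α·…, the elasticity with respect to P_r equals the exponent α at every point.
Here the exponent on P_r is 0.89, so the cross-price elasticity of demand is 0.89.

0.89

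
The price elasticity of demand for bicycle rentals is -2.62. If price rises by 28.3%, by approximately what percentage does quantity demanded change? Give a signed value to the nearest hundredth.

-74.15

%ΔQ ≈ E × %ΔP = (-2.62) × (28.3%) ≈ -74.15%.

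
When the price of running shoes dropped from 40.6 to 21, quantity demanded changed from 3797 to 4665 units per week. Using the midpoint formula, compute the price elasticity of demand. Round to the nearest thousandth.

-0.322

%ΔQ = (4665 − 3797)/[(3797 + 4665)/2] = 868/4231 ≈ 0.2052.
%Δp = (21 − 40.6)/[(40.6 + 21)/2] = -19.6/30.8 ≈ -0.6364.
Arc elasticity E = %ΔQ/%Δp ≈ 0.2052/-0.6364 ≈ -0.322.
|E| < 1: demand is inelastic over this range.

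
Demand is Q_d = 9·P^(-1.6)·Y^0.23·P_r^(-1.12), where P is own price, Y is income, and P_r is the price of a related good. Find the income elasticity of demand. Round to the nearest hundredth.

For a Cobb–Douglas (constant-elasticity) form Q_d = A·Y^α·…, the elasticity with respect to Y equals the exponent α at every point.
Here the exponent on Y is 0.23, so the income elasticity of demand is 0.23.

0.23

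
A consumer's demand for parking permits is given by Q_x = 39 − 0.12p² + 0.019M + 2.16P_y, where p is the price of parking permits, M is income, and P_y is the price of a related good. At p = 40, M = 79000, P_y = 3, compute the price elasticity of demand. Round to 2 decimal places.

Q_x = 39 − 0.12(40)² + 0.019(79000) + 2.16(3) = 39 − 192 + 1501 + 6.48 = 1354.48.
∂Q_x/∂p = −2·0.12·p = -9.6, so E_p = -9.6·(40/1354.48) ≈ -0.28.
|E_p| < 1: demand is inelastic.

-0.28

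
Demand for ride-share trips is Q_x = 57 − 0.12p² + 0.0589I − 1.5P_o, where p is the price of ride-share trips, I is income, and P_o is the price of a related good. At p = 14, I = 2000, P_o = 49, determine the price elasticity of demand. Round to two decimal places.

At the given point, Q_x = 57 − 0.12(14)² + 0.0589(2000) − 1.5(49) = 57 − 23.52 + 117.8 − 73.5 = 77.78.
∂Q_x/∂p = −2·0.12·p = -3.36, so E_p = -3.36·(14/77.78) ≈ -0.60.
|E_p| < 1: demand is inelastic.

-0.60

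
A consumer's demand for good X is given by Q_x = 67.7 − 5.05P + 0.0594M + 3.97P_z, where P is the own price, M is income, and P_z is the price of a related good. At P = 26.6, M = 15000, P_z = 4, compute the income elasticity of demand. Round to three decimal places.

First evaluate Q_x: 67.7 − 5.05(26.6) + 0.0594(15000) + 3.97(4) = 67.7 − 134.33 + 891 + 15.88 = 840.25.
∂Q_x/∂M = +0.0594, so E_I = 0.0594·(15000/840.25) ≈ 1.060.
E_I > 1: normal good (luxury).

1.060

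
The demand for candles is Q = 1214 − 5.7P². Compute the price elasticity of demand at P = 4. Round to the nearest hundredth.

At P = 4, Q = 1122.8.
dQ/dP = −2·5.7·P = −45.6.
Point elasticity E = (dQ/dP)·(P/Q) = -45.6 × 4/1122.8 ≈ -0.16.
|E| < 1, so demand is inelastic at this price.

-0.16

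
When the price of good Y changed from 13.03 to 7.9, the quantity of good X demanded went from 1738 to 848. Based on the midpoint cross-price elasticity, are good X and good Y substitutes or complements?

%ΔQ_x = (848 − 1738)/[(1738+848)/2] = -890/1293 ≈ -0.6883.
%ΔP_y = (7.9 − 13.03)/[(13.03+7.9)/2] ≈ -0.4902.
E_xy = -0.6883/-0.4902 ≈ 1.404.
E_xy > 0, so the goods are substitutes.

substitutes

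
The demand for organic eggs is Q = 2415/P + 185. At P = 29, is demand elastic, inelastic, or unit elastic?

inelastic

At P = 29, Q = 268.2759.
dQ/dP = −2415/P² = −2.8716.
Point elasticity E = (dQ/dP)·(P/Q) = -2.8716 × 29/268.2759 ≈ -0.310.
|E| ≈ 0.310 < 1, so demand is inelastic.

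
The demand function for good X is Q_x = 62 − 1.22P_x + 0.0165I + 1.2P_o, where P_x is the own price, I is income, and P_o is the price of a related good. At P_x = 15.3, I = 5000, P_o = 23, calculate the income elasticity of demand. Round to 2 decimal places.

0.54

Evaluating quantity at (P_x, I, P_o) gives Q_x = 62 − 1.22(15.3) + 0.0165(5000) + 1.2(23) = 62 − 18.666 + 82.5 + 27.6 = 153.434.
∂Q_x/∂I = +0.0165, so E_I = 0.0165·(5000/153.434) ≈ 0.54.
E_I ∈ (0,1): normal good (necessity).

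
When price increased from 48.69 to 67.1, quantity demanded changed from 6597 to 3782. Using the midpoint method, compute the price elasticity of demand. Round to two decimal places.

%ΔQ = (3782 − 6597)/[(6597 + 3782)/2] = -2815/5189.5 ≈ -0.5424.
%Δp = (67.1 − 48.69)/[(48.69 + 67.1)/2] = 18.41/57.895 ≈ 0.3180.
Arc elasticity E = %ΔQ/%Δp ≈ -0.5424/0.3180 ≈ -1.71.
|E| > 1: demand is elastic over this range.

-1.71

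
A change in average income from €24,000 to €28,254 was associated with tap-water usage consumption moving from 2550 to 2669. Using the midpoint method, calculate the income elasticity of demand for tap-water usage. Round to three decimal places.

%ΔQ = (2669 − 2550)/[(2550+2669)/2] = 119/2609.5 ≈ 0.0456.
%ΔI = (28,254 − 24,000)/[(24,000+28,254)/2] = 4254/26127 ≈ 0.1628.
E_I = %ΔQ/%ΔI ≈ 0.280.
E_I ∈ (0,1): normal good (necessity).

0.280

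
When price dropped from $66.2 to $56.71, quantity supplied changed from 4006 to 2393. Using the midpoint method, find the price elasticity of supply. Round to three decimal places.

3.265

%ΔQ = (2393 − 4006)/[(4006 + 2393)/2] = -1613/3199.5 ≈ -0.5041.
%ΔP = (56.71 − 66.2)/[(66.2 + 56.71)/2] = -9.49/61.455 ≈ -0.1544.
Arc elasticity E = %ΔQ/%ΔP ≈ -0.5041/-0.1544 ≈ 3.265.
|E| > 1: supply is elastic over this range.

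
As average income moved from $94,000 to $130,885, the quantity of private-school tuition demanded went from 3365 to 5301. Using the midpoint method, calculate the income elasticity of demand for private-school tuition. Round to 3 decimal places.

1.362

%ΔQ = (5301 − 3365)/[(3365+5301)/2] = 1936/4333 ≈ 0.4468.
%ΔI = (130,885 − 94,000)/[(94,000+130,885)/2] = 36885/112442.5 ≈ 0.3280.
E_I = %ΔQ/%ΔI ≈ 1.362.
E_I > 1: normal good (luxury).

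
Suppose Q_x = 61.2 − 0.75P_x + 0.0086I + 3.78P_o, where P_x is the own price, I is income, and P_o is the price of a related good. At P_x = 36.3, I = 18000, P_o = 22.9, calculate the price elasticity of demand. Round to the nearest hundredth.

Substituting, Q_x = 61.2 − 0.75(36.3) + 0.0086(18000) + 3.78(22.9) = 61.2 − 27.225 + 154.8 + 86.562 = 275.337.
∂Q_x/∂P_x = −0.75, so E_p = (−0.75)·(36.3/275.337) ≈ -0.10.
|E_p| < 1: demand is inelastic.

-0.10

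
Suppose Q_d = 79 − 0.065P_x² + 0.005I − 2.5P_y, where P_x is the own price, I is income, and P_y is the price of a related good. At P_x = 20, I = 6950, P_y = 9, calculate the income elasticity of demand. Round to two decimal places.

Substituting, Q_d = 79 − 0.065(20)² + 0.005(6950) − 2.5(9) = 79 − 26 + 34.75 − 22.5 = 65.25.
∂Q_d/∂I = +0.005, so E_I = 0.005·(6950/65.25) ≈ 0.53.
E_I ∈ (0,1): normal good (necessity).

0.53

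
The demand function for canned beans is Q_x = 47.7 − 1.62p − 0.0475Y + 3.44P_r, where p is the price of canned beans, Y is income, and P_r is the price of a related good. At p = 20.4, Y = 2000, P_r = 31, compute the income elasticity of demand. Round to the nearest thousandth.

Q_x = 47.7 − 1.62(20.4) − 0.0475(2000) + 3.44(31) = 47.7 − 33.048 − 95 + 106.64 = 26.292.
∂Q_x/∂Y = −0.0475, so E_I = -0.0475·(2000/26.292) ≈ -3.613.
E_I < 0: inferior good.

-3.613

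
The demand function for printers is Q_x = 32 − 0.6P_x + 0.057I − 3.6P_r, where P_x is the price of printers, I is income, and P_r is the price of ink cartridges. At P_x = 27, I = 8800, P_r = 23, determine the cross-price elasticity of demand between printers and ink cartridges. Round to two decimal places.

At the given point, Q_x = 32 − 0.6(27) + 0.057(8800) − 3.6(23) = 32 − 16.2 + 501.6 − 82.8 = 434.6.
∂Q_x/∂P_r = −3.6, so E_xy = -3.6·(23/434.6) ≈ -0.19.
E_xy < 0: the goods are complements.

-0.19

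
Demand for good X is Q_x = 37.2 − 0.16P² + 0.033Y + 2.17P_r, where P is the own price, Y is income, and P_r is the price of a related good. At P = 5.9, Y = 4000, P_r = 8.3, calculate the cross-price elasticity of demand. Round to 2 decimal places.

Evaluating quantity at (P, Y, P_r) gives Q_x = 37.2 − 0.16(5.9)² + 0.033(4000) + 2.17(8.3) = 37.2 − 5.5696 + 132 + 18.011 = 181.6414.
∂Q_x/∂P_r = +2.17, so E_xy = 2.17·(8.3/181.6414) ≈ 0.10.
E_xy > 0: the goods are substitutes.

0.10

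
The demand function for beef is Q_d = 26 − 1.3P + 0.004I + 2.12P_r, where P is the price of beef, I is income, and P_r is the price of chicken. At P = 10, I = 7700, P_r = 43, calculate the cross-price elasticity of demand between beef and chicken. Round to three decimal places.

Q_d = 26 − 1.3(10) + 0.004(7700) + 2.12(43) = 26 − 13 + 30.8 + 91.16 = 134.96.
∂Q_d/∂P_r = +2.12, so E_xy = 2.12·(43/134.96) ≈ 0.675.
E_xy > 0: the goods are substitutes.

0.675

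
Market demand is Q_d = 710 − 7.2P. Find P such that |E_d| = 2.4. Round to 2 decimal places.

69.61

Set −bP/(a − bP) = −2.4 ⇒ bP = 2.4(a − bP) ⇒ bP(1+2.4) = 2.4·a.
P = 2.4·710/(7.2·3.4) ≈ 69.61.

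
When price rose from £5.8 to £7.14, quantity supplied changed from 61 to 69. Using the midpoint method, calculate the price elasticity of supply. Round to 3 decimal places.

%ΔQ = (69 − 61)/[(61 + 69)/2] = 8/65 ≈ 0.1231.
%Δp = (7.14 − 5.8)/[(5.8 + 7.14)/2] = 1.34/6.47 ≈ 0.2071.
Arc elasticity E = %ΔQ/%Δp ≈ 0.1231/0.2071 ≈ 0.594.
|E| < 1: supply is inelastic over this range.

0.594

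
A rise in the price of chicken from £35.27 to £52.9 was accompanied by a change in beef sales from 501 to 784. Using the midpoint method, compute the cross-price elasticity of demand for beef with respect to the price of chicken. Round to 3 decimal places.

1.101

%ΔQ_x = (784 − 501)/[(501+784)/2] = 283/642.5 ≈ 0.4405.
%ΔP_y = (52.9 − 35.27)/[(35.27+52.9)/2] ≈ 0.3999.
E_xy = 0.4405/0.3999 ≈ 1.101.
E_xy > 0, so beef and chicken are substitutes.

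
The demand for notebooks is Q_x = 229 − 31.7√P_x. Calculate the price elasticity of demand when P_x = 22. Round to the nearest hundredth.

At P_x = 22, Q_x = 80.3138.
dQ_x/dP_x = −31.7/(2√P_x) = −31.7/(2·4.6904).
Point elasticity E = (dQ_x/dP_x)·(P_x/Q_x) = -3.3792 × 22/80.3138 ≈ -0.93.
|E| < 1, so demand is inelastic at this price.

-0.93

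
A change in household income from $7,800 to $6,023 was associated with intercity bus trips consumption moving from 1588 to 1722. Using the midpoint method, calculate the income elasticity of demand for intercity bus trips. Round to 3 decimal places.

-0.315

%ΔQ = (1722 − 1588)/[(1588+1722)/2] = 134/1655 ≈ 0.0810.
%ΔY = (6,023 − 7,800)/[(7,800+6,023)/2] = -1777/6911.5 ≈ -0.2571.
E_I = %ΔQ/%ΔY ≈ -0.315.
E_I < 0: inferior good.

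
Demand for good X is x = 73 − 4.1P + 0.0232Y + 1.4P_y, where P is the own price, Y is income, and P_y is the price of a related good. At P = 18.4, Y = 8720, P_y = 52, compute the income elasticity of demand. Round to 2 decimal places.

0.74

First evaluate x: 73 − 4.1(18.4) + 0.0232(8720) + 1.4(52) = 73 − 75.44 + 202.304 + 72.8 = 272.664.
∂x/∂Y = +0.0232, so E_I = 0.0232·(8720/272.664) ≈ 0.74.
E_I ∈ (0,1): normal good (necessity).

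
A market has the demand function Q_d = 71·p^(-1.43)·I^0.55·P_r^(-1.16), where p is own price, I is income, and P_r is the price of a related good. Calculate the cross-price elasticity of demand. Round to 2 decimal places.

For a Cobb–Douglas (constant-elasticity) form Q_d = A·P_r^α·…, the elasticity with respect to P_r equals the exponent α at every point.
Here the exponent on P_r is -1.16, so the cross-price elasticity of demand is -1.16.

-1.16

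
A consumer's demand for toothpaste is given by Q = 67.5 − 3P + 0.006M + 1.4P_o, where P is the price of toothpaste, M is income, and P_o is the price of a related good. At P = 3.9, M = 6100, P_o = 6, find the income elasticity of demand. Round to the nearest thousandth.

0.363

Q = 67.5 − 3(3.9) + 0.006(6100) + 1.4(6) = 67.5 − 11.7 + 36.6 + 8.4 = 100.8.
∂Q/∂M = +0.006, so E_I = 0.006·(6100/100.8) ≈ 0.363.
E_I ∈ (0,1): normal good (necessity).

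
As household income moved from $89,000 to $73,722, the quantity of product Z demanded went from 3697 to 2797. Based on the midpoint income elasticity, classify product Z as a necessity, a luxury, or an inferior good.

luxury

%ΔQ = (2797 − 3697)/[(3697+2797)/2] = -900/3247 ≈ -0.2772.
%ΔM = (73,722 − 89,000)/[(89,000+73,722)/2] = -15278/81361 ≈ -0.1878.
E_I = %ΔQ/%ΔM ≈ 1.476.
E_I > 1: normal good (luxury).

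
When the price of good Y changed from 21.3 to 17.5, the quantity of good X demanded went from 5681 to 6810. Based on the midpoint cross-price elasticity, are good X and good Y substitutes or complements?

%ΔQ_x = (6810 − 5681)/[(5681+6810)/2] = 1129/6245.5 ≈ 0.1808.
%ΔP_y = (17.5 − 21.3)/[(21.3+17.5)/2] ≈ -0.1959.
E_xy = 0.1808/-0.1959 ≈ -0.923.
E_xy < 0, so the goods are complements.

complements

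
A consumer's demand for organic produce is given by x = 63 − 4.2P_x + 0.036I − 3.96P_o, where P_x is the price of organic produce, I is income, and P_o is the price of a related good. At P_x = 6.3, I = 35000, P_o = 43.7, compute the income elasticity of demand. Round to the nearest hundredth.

x = 63 − 4.2(6.3) + 0.036(35000) − 3.96(43.7) = 63 − 26.46 + 1260 − 173.052 = 1123.488.
∂x/∂I = +0.036, so E_I = 0.036·(35000/1123.488) ≈ 1.12.
E_I > 1: normal good (luxury).

1.12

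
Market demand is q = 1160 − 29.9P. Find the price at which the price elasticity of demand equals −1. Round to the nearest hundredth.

For linear demand q = a − bP, E = −bP/(a − bP). |E| = 1 ⇒ bP = a − bP ⇒ P = a/(2b).
P = 1160/(2·29.9) ≈ 19.40.

19.40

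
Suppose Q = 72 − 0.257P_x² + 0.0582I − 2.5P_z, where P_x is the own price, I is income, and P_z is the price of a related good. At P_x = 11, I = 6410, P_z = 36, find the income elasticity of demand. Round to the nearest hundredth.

1.15

At the given point, Q = 72 − 0.257(11)² + 0.0582(6410) − 2.5(36) = 72 − 31.097 + 373.062 − 90 = 323.965.
∂Q/∂I = +0.0582, so E_I = 0.0582·(6410/323.965) ≈ 1.15.
E_I > 1: normal good (luxury).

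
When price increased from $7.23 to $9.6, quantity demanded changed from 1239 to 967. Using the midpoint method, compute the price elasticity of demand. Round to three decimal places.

%Δq = (967 − 1239)/[(1239 + 967)/2] = -272/1103 ≈ -0.2466.
%ΔP = (9.6 − 7.23)/[(7.23 + 9.6)/2] = 2.37/8.415 ≈ 0.2816.
Arc elasticity E = %Δq/%ΔP ≈ -0.2466/0.2816 ≈ -0.876.
|E| < 1: demand is inelastic over this range.

-0.876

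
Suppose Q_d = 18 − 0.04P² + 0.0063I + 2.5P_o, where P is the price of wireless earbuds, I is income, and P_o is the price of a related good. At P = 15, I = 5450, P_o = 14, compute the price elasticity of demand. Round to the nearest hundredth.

At the given point, Q_d = 18 − 0.04(15)² + 0.0063(5450) + 2.5(14) = 18 − 9 + 34.335 + 35 = 78.335.
∂Q_d/∂P = −2·0.04·P = -1.2, so E_p = -1.2·(15/78.335) ≈ -0.23.
|E_p| < 1: demand is inelastic.

-0.23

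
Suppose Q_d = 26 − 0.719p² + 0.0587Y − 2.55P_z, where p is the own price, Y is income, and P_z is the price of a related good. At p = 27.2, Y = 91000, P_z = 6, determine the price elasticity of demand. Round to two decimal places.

First evaluate Q_d: 26 − 0.719(27.2)² + 0.0587(91000) − 2.55(6) = 26 − 531.945 + 5341.7 − 15.3 = 4820.455.
∂Q_d/∂p = −2·0.719·p = -39.1136, so E_p = -39.1136·(27.2/4820.455) ≈ -0.22.
|E_p| < 1: demand is inelastic.

-0.22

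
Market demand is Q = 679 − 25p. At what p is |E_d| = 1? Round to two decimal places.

For linear demand Q = a − bp, E = −bp/(a − bp). |E| = 1 ⇒ bp = a − bp ⇒ p = a/(2b).
p = 679/(2·25) = 13.58.

13.58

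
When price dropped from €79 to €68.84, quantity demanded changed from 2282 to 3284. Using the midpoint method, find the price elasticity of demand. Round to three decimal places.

%ΔQ = (3284 − 2282)/[(2282 + 3284)/2] = 1002/2783 ≈ 0.3600.
%Δp = (68.84 − 79)/[(79 + 68.84)/2] = -10.16/73.92 ≈ -0.1374.
Arc elasticity E = %ΔQ/%Δp ≈ 0.3600/-0.1374 ≈ -2.620.
|E| > 1: demand is elastic over this range.

-2.620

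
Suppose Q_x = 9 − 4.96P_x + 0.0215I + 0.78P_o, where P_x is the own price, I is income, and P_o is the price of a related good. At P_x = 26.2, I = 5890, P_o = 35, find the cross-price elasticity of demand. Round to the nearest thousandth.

0.828

Q_x = 9 − 4.96(26.2) + 0.0215(5890) + 0.78(35) = 9 − 129.952 + 126.635 + 27.3 = 32.983.
∂Q_x/∂P_o = +0.78, so E_xy = 0.78·(35/32.983) ≈ 0.828.
E_xy > 0: the goods are substitutes.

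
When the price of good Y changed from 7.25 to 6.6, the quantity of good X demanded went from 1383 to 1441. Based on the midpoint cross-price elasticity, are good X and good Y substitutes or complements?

complements

%ΔQ_x = (1441 − 1383)/[(1383+1441)/2] = 58/1412 ≈ 0.0411.
%ΔP_y = (6.6 − 7.25)/[(7.25+6.6)/2] ≈ -0.0939.
E_xy = 0.0411/-0.0939 ≈ -0.438.
E_xy < 0, so the goods are complements.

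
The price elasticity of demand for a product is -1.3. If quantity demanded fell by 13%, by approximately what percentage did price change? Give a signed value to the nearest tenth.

%ΔQ ≈ E × %ΔP ⇒ %ΔP = %ΔQ / E = (-13%)/(-1.3) = 10.0%.

10.0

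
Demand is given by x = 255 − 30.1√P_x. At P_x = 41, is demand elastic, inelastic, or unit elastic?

At P_x = 41, x = 62.266.
dx/dP_x = −30.1/(2√P_x) = −30.1/(2·6.4031).
Point elasticity E = (dx/dP_x)·(P_x/x) = -2.3504 × 41/62.266 ≈ -1.548.
|E| ≈ 1.548 > 1, so demand is elastic.

elastic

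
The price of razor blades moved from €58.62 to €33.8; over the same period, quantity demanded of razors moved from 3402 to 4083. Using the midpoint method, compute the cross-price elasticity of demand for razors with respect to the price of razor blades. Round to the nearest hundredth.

-0.34

%ΔQ_x = (4083 − 3402)/[(3402+4083)/2] = 681/3742.5 ≈ 0.1820.
%ΔP_y = (33.8 − 58.62)/[(58.62+33.8)/2] ≈ -0.5371.
E_xy = 0.1820/-0.5371 ≈ -0.34.
E_xy < 0, so razors and razor blades are complements.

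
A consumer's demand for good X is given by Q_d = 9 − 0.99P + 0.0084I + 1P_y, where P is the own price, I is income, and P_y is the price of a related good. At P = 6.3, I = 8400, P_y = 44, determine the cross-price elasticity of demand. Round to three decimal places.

Substituting, Q_d = 9 − 0.99(6.3) + 0.0084(8400) + 1(44) = 9 − 6.237 + 70.56 + 44 = 117.323.
∂Q_d/∂P_y = +1, so E_xy = 1·(44/117.323) ≈ 0.375.
E_xy > 0: the goods are substitutes.

0.375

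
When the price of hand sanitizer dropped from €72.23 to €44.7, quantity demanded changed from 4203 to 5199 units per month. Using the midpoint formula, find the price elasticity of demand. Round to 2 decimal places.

%Δq = (5199 − 4203)/[(4203 + 5199)/2] = 996/4701 ≈ 0.2119.
%Δp = (44.7 − 72.23)/[(72.23 + 44.7)/2] = -27.53/58.465 ≈ -0.4709.
Arc elasticity E = %Δq/%Δp ≈ 0.2119/-0.4709 ≈ -0.45.
|E| < 1: demand is inelastic over this range.

-0.45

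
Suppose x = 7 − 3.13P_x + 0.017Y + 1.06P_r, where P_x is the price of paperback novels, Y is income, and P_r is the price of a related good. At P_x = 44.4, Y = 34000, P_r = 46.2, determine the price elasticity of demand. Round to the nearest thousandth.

First evaluate x: 7 − 3.13(44.4) + 0.017(34000) + 1.06(46.2) = 7 − 138.972 + 578 + 48.972 = 495.
∂x/∂P_x = −3.13, so E_p = (−3.13)·(44.4/495) ≈ -0.281.
|E_p| < 1: demand is inelastic.

-0.281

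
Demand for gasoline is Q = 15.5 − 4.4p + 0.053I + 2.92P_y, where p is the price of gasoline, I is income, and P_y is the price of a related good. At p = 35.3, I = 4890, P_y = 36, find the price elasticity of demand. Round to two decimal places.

At the given point, Q = 15.5 − 4.4(35.3) + 0.053(4890) + 2.92(36) = 15.5 − 155.32 + 259.17 + 105.12 = 224.47.
∂Q/∂p = −4.4, so E_p = (−4.4)·(35.3/224.47) ≈ -0.69.
|E_p| < 1: demand is inelastic.

-0.69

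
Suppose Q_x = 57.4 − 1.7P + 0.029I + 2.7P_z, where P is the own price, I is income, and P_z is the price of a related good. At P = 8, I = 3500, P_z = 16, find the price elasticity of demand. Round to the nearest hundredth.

-0.07

Q_x = 57.4 − 1.7(8) + 0.029(3500) + 2.7(16) = 57.4 − 13.6 + 101.5 + 43.2 = 188.5.
∂Q_x/∂P = −1.7, so E_p = (−1.7)·(8/188.5) ≈ -0.07.
|E_p| < 1: demand is inelastic.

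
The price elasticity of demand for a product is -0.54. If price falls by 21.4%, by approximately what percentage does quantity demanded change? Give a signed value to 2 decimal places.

%ΔQ ≈ E × %ΔP = (-0.54) × (-21.4%) ≈ 11.56%.

11.56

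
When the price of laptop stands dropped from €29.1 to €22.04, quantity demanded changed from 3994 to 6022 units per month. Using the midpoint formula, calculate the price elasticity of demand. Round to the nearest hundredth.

%Δq = (6022 − 3994)/[(3994 + 6022)/2] = 2028/5008 ≈ 0.4050.
%ΔP = (22.04 − 29.1)/[(29.1 + 22.04)/2] = -7.06/25.57 ≈ -0.2761.
Arc elasticity E = %Δq/%ΔP ≈ 0.4050/-0.2761 ≈ -1.47.
|E| > 1: demand is elastic over this range.

-1.47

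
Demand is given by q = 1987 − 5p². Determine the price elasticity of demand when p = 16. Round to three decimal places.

-3.621

At p = 16, q = 707.
dq/dp = −2·5·p = −160.
Point elasticity E = (dq/dp)·(p/q) = -160 × 16/707 ≈ -3.621.
|E| > 1, so demand is elastic at this price.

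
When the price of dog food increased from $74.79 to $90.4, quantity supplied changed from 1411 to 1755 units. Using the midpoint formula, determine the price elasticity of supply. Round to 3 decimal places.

%Δq = (1755 − 1411)/[(1411 + 1755)/2] = 344/1583 ≈ 0.2173.
%Δp = (90.4 − 74.79)/[(74.79 + 90.4)/2] = 15.61/82.595 ≈ 0.1890.
Arc elasticity E = %Δq/%Δp ≈ 0.2173/0.1890 ≈ 1.150.
|E| > 1: supply is elastic over this range.

1.150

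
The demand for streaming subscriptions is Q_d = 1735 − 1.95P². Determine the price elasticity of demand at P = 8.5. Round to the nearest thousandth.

At P = 8.5, Q_d = 1594.1125.
dQ_d/dP = −2·1.95·P = −33.15.
Point elasticity E = (dQ_d/dP)·(P/Q_d) = -33.15 × 8.5/1594.1125 ≈ -0.177.
|E| < 1, so demand is inelastic at this price.

-0.177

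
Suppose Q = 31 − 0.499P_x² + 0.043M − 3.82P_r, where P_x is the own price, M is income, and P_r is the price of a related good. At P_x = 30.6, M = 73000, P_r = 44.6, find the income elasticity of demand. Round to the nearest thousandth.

Evaluating quantity at (P_x, M, P_r) gives Q = 31 − 0.499(30.6)² + 0.043(73000) − 3.82(44.6) = 31 − 467.2436 + 3139 − 170.372 = 2532.3844.
∂Q/∂M = +0.043, so E_I = 0.043·(73000/2532.3844) ≈ 1.240.
E_I > 1: normal good (luxury).

1.240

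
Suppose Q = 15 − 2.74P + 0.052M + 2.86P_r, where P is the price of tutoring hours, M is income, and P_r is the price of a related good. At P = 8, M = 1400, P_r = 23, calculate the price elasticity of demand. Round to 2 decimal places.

First evaluate Q: 15 − 2.74(8) + 0.052(1400) + 2.86(23) = 15 − 21.92 + 72.8 + 65.78 = 131.66.
∂Q/∂P = −2.74, so E_p = (−2.74)·(8/131.66) ≈ -0.17.
|E_p| < 1: demand is inelastic.

-0.17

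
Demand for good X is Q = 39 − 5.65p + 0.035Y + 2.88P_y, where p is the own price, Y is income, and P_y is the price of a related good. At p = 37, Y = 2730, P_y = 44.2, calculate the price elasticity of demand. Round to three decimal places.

Q = 39 − 5.65(37) + 0.035(2730) + 2.88(44.2) = 39 − 209.05 + 95.55 + 127.296 = 52.796.
∂Q/∂p = −5.65, so E_p = (−5.65)·(37/52.796) ≈ -3.960.
|E_p| > 1: demand is elastic.

-3.960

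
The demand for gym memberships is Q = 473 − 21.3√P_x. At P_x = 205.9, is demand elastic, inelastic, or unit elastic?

At P_x = 205.9, Q = 167.3617.
dQ/dP_x = −21.3/(2√P_x) = −21.3/(2·14.3492).
Point elasticity E = (dQ/dP_x)·(P_x/Q) = -0.7422 × 205.9/167.3617 ≈ -0.913.
|E| ≈ 0.913 < 1, so demand is inelastic.

inelastic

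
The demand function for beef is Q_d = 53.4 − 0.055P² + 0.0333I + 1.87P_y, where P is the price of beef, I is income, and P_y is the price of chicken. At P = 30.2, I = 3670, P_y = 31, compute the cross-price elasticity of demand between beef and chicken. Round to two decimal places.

0.32

Q_d = 53.4 − 0.055(30.2)² + 0.0333(3670) + 1.87(31) = 53.4 − 50.1622 + 122.211 + 57.97 = 183.4188.
∂Q_d/∂P_y = +1.87, so E_xy = 1.87·(31/183.4188) ≈ 0.32.
E_xy > 0: the goods are substitutes.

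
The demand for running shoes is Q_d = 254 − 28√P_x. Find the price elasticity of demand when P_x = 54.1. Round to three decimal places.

At P_x = 54.1, Q_d = 48.0524.
dQ_d/dP_x = −28/(2√P_x) = −28/(2·7.3553).
Point elasticity E = (dQ_d/dP_x)·(P_x/Q_d) = -1.9034 × 54.1/48.0524 ≈ -2.143.
|E| > 1, so demand is elastic at this price.

-2.143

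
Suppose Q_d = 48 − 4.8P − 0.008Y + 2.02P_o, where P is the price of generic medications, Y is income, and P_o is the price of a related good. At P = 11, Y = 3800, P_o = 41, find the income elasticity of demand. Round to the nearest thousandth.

-0.638

First evaluate Q_d: 48 − 4.8(11) − 0.008(3800) + 2.02(41) = 48 − 52.8 − 30.4 + 82.82 = 47.62.
∂Q_d/∂Y = −0.008, so E_I = -0.008·(3800/47.62) ≈ -0.638.
E_I < 0: inferior good.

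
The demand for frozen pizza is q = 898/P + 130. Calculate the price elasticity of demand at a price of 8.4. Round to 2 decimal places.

-0.45

At P = 8.4, q = 236.9048.
dq/dP = −898/P² = −12.7268.
Point elasticity E = (dq/dP)·(P/q) = -12.7268 × 8.4/236.9048 ≈ -0.45.
|E| < 1, so demand is inelastic at this price.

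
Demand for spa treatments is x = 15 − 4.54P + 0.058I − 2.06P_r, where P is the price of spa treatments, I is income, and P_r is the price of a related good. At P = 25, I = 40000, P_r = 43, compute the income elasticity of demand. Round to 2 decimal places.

Substituting, x = 15 − 4.54(25) + 0.058(40000) − 2.06(43) = 15 − 113.5 + 2320 − 88.58 = 2132.92.
∂x/∂I = +0.058, so E_I = 0.058·(40000/2132.92) ≈ 1.09.
E_I > 1: normal good (luxury).

1.09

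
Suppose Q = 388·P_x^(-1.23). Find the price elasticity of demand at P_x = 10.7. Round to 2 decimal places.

For a Cobb–Douglas (constant-elasticity) form Q = A·P_x^α·…, the elasticity with respect to P_x equals the exponent α at every point.
Here the exponent on P_x is -1.23, so the price elasticity of demand is -1.23.

-1.23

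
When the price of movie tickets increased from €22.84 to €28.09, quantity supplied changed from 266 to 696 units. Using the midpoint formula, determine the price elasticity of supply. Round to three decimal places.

%Δq = (696 − 266)/[(266 + 696)/2] = 430/481 ≈ 0.8940.
%Δp = (28.09 − 22.84)/[(22.84 + 28.09)/2] = 5.25/25.465 ≈ 0.2062.
Arc elasticity E = %Δq/%Δp ≈ 0.8940/0.2062 ≈ 4.336.
|E| > 1: supply is elastic over this range.

4.336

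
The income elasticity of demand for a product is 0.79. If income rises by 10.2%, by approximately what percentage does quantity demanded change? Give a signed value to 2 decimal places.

8.06

%ΔQ ≈ E × %ΔI = (0.79) × (10.2%) ≈ 8.06%.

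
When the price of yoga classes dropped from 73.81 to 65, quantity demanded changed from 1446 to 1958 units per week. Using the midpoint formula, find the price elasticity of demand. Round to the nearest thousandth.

%ΔQ = (1958 − 1446)/[(1446 + 1958)/2] = 512/1702 ≈ 0.3008.
%Δp = (65 − 73.81)/[(73.81 + 65)/2] = -8.81/69.405 ≈ -0.1269.
Arc elasticity E = %ΔQ/%Δp ≈ 0.3008/-0.1269 ≈ -2.370.
|E| > 1: demand is elastic over this range.

-2.370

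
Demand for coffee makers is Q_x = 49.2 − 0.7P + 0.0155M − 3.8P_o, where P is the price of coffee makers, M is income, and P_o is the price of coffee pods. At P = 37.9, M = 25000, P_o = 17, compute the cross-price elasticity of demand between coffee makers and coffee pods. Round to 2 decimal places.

-0.19

Q_x = 49.2 − 0.7(37.9) + 0.0155(25000) − 3.8(17) = 49.2 − 26.53 + 387.5 − 64.6 = 345.57.
∂Q_x/∂P_o = −3.8, so E_xy = -3.8·(17/345.57) ≈ -0.19.
E_xy < 0: the goods are complements.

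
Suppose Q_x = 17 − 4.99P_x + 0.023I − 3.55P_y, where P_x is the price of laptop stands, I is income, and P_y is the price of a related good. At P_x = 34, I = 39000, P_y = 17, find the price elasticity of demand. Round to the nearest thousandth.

Q_x = 17 − 4.99(34) + 0.023(39000) − 3.55(17) = 17 − 169.66 + 897 − 60.35 = 683.99.
∂Q_x/∂P_x = −4.99, so E_p = (−4.99)·(34/683.99) ≈ -0.248.
|E_p| < 1: demand is inelastic.

-0.248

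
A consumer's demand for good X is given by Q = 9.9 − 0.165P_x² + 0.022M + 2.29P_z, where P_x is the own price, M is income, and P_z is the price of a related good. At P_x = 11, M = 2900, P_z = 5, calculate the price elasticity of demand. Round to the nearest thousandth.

First evaluate Q: 9.9 − 0.165(11)² + 0.022(2900) + 2.29(5) = 9.9 − 19.965 + 63.8 + 11.45 = 65.185.
∂Q/∂P_x = −2·0.165·P_x = -3.63, so E_p = -3.63·(11/65.185) ≈ -0.613.
|E_p| < 1: demand is inelastic.

-0.613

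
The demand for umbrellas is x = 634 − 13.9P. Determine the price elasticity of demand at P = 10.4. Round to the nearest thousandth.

At P = 10.4, x = 489.44.
dx/dP = −13.9.
Point elasticity E = (dx/dP)·(P/x) = -13.9 × 10.4/489.44 ≈ -0.295.
|E| < 1, so demand is inelastic at this price.

-0.295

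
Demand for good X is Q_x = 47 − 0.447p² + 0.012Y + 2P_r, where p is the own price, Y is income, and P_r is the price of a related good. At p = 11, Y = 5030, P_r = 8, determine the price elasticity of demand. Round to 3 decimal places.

Evaluating quantity at (p, Y, P_r) gives Q_x = 47 − 0.447(11)² + 0.012(5030) + 2(8) = 47 − 54.087 + 60.36 + 16 = 69.273.
∂Q_x/∂p = −2·0.447·p = -9.834, so E_p = -9.834·(11/69.273) ≈ -1.562.
|E_p| > 1: demand is elastic.

-1.562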